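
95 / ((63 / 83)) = 7885 / 63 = 125.16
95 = 95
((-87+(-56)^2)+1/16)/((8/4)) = 48785/32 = 1524.53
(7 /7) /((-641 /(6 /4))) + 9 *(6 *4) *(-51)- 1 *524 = -14794283 /1282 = -11540.00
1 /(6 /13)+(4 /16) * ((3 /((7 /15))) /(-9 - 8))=2959 /1428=2.07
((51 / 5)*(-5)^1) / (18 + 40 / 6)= -153 / 74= -2.07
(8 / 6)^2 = 16 / 9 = 1.78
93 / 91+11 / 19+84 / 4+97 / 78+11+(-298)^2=88838.84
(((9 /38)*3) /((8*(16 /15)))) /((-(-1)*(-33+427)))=0.00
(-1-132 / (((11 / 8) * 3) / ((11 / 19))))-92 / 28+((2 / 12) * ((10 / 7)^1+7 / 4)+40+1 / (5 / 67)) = 496639 / 15960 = 31.12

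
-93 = -93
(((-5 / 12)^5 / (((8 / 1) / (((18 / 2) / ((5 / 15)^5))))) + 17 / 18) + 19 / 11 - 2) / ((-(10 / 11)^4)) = 2980916917 / 737280000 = 4.04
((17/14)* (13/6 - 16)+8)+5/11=-7709/924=-8.34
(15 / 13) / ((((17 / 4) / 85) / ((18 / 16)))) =25.96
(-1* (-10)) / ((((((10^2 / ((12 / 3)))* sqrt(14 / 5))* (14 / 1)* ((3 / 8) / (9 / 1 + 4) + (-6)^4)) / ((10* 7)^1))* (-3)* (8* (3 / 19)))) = -247* sqrt(70) / 8491581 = -0.00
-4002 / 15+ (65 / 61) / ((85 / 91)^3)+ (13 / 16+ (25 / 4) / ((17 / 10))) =-31288368967 / 119877200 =-261.00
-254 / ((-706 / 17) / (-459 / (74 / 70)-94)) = -42193337 / 13061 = -3230.48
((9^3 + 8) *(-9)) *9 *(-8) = 477576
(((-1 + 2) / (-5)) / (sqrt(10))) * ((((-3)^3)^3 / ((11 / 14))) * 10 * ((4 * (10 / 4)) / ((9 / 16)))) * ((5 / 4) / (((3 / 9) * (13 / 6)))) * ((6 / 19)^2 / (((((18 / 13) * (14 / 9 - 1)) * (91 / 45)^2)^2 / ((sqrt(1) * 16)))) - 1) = -386930016983520 * sqrt(10) / 2992430441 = -408891.76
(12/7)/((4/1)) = 0.43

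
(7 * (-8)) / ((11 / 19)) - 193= -3187 / 11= -289.73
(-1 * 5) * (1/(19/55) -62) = 5615/19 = 295.53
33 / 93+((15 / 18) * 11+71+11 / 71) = 80.68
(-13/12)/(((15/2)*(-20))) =13/1800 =0.01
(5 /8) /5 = 1 /8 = 0.12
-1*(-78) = 78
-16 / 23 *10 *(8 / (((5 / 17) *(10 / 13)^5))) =-50495848 / 71875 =-702.55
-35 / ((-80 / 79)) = 553 / 16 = 34.56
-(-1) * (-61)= -61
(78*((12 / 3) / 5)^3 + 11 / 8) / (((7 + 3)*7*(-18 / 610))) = -2519971 / 126000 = -20.00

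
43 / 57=0.75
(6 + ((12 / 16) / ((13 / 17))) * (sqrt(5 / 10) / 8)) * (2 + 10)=153 * sqrt(2) / 208 + 72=73.04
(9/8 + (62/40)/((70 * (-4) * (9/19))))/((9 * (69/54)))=56111/579600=0.10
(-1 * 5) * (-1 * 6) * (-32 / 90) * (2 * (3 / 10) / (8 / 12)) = -48 / 5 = -9.60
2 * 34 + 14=82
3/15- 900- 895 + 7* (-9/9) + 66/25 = -1799.16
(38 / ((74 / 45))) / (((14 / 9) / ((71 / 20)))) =52.74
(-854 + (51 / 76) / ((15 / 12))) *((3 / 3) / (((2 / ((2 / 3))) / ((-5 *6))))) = 162158 / 19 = 8534.63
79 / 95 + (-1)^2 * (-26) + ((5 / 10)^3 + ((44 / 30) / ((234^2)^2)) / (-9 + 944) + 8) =-154736939073449 / 9078983532450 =-17.04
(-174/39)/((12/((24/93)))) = -116/1209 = -0.10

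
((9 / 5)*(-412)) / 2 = -1854 / 5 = -370.80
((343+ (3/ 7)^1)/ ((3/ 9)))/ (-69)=-2404/ 161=-14.93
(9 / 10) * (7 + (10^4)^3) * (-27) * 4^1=-486000000003402 / 5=-97200000000680.40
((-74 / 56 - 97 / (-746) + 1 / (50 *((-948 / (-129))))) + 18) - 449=-17829425377 / 41253800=-432.19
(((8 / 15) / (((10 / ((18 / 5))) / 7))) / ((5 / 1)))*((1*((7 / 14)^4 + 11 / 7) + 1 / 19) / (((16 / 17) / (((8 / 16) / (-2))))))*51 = -9334989 / 1520000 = -6.14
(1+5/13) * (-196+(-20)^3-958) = -164772/13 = -12674.77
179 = 179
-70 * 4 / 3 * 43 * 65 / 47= -782600 / 141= -5550.35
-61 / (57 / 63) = -1281 / 19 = -67.42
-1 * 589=-589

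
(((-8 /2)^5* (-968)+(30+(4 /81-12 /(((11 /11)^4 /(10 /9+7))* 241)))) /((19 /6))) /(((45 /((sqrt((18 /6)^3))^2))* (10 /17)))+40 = 328998326894 /1030275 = 319330.59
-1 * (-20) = 20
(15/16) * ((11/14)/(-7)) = -165/1568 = -0.11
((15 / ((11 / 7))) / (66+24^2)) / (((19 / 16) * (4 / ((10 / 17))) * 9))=700 / 3421539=0.00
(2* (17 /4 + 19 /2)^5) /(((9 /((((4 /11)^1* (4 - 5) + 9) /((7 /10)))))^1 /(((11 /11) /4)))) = 21732734375 /64512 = 336878.94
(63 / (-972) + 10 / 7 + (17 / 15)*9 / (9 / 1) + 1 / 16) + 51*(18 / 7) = 2021581 / 15120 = 133.70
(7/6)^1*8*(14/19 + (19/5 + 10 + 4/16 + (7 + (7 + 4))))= 29071/95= 306.01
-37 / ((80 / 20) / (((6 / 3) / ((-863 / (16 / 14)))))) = 148 / 6041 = 0.02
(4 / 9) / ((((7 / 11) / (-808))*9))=-62.70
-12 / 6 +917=915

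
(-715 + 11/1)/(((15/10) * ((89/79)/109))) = -12124288/267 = -45409.32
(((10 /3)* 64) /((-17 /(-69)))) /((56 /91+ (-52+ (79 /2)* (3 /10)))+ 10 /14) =-26790400 /1201101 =-22.30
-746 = -746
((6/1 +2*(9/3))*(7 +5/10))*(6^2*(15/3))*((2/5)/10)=648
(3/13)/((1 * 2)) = 0.12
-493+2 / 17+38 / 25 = -208829 / 425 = -491.36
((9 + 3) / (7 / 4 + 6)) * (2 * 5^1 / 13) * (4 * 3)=5760 / 403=14.29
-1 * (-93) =93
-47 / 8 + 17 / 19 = -757 / 152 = -4.98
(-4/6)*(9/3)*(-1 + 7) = -12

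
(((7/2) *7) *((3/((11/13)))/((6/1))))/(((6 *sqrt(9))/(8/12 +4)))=4459/1188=3.75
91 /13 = 7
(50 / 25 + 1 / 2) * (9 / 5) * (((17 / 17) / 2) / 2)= 9 / 8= 1.12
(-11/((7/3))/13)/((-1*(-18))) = -11/546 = -0.02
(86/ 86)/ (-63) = -1/ 63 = -0.02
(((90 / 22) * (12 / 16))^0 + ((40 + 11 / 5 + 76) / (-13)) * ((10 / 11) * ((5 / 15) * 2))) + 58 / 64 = -16493 / 4576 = -3.60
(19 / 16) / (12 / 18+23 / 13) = 39 / 80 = 0.49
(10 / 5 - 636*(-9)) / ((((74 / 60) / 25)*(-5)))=-858900 / 37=-23213.51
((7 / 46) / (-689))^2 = 49 / 1004509636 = 0.00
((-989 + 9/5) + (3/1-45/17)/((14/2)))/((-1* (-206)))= -293677/61285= -4.79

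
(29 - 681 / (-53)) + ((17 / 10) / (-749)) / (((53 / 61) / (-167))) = 16785999 / 396970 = 42.29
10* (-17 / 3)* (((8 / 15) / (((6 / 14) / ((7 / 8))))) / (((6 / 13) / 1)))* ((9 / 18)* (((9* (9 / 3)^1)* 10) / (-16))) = 54145 / 48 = 1128.02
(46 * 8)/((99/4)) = 1472/99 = 14.87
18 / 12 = 3 / 2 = 1.50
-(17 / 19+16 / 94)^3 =-1.21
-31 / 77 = -0.40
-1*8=-8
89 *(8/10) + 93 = 164.20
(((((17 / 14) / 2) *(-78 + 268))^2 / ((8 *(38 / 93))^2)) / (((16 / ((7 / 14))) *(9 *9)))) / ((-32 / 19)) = -0.29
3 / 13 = 0.23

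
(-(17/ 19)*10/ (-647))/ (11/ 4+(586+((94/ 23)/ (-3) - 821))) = -46920/ 792615761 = -0.00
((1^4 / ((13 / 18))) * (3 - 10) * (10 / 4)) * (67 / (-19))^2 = -1414035 / 4693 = -301.31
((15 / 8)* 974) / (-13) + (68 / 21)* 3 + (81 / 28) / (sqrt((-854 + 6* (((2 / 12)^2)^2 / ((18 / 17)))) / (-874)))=-127.84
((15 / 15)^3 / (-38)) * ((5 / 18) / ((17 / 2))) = -5 / 5814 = -0.00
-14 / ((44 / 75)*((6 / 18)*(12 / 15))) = -7875 / 88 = -89.49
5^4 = 625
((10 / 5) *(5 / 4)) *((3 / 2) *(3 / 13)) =45 / 52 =0.87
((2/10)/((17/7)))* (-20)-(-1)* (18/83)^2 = -187384/117113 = -1.60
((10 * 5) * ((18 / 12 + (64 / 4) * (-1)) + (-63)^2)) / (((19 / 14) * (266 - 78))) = 1384075 / 1786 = 774.96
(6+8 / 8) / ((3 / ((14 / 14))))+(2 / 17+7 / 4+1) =1061 / 204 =5.20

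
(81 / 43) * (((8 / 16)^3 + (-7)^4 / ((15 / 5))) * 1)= 1507.84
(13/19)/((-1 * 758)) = -13/14402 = -0.00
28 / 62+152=4726 / 31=152.45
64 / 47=1.36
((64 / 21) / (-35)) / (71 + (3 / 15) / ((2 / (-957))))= 128 / 36309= 0.00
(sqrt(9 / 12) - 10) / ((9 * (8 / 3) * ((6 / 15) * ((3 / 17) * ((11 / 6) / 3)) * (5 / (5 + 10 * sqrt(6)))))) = -85 * (1 + 2 * sqrt(6)) * (20 - sqrt(3)) / 176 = -52.04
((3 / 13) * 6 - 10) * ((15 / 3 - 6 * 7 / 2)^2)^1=-28672 / 13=-2205.54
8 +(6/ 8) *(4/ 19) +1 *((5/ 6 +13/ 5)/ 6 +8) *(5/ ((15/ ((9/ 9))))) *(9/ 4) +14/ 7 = 75637/ 4560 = 16.59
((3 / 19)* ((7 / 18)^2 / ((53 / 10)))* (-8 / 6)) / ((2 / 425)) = -104125 / 81567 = -1.28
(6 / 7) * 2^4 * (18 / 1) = 1728 / 7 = 246.86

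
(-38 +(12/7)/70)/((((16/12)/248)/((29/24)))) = -8535.00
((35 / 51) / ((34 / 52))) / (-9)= -910 / 7803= -0.12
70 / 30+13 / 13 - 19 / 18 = 41 / 18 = 2.28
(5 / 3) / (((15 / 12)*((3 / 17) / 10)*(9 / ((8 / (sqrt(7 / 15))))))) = 5440*sqrt(105) / 567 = 98.31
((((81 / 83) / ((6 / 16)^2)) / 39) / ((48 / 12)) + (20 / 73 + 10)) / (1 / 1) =812754 / 78767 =10.32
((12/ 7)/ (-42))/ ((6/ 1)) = -1/ 147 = -0.01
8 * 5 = 40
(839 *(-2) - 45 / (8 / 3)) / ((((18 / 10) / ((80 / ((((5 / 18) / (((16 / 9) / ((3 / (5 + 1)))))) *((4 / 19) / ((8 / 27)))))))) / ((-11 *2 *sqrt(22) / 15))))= 1450921472 *sqrt(22) / 729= 9335287.98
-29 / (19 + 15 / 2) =-58 / 53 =-1.09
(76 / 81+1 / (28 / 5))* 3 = 2533 / 756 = 3.35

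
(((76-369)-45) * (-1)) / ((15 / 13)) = 4394 / 15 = 292.93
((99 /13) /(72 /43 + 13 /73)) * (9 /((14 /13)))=2796849 /81410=34.36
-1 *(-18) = 18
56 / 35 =8 / 5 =1.60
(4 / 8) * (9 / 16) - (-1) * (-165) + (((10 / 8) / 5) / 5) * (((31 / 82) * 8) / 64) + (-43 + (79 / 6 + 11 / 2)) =-7440997 / 39360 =-189.05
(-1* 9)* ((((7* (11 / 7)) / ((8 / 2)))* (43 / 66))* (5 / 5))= -129 / 8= -16.12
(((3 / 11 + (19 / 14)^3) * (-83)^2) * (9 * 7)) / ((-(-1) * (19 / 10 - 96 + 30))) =-25941528405 / 1381996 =-18771.06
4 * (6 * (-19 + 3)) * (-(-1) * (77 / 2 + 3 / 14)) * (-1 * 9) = 936576 / 7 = 133796.57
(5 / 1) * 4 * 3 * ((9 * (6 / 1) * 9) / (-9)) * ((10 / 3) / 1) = -10800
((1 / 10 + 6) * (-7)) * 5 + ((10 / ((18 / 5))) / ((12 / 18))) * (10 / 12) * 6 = -578 / 3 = -192.67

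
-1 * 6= -6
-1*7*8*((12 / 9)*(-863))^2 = -667313024 / 9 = -74145891.56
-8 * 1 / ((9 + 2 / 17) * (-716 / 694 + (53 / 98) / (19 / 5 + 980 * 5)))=113395863504 / 133320559355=0.85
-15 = -15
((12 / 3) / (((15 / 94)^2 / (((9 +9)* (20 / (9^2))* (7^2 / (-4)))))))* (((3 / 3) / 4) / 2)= -432964 / 405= -1069.05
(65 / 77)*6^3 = 14040 / 77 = 182.34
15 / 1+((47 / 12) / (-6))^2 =79969 / 5184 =15.43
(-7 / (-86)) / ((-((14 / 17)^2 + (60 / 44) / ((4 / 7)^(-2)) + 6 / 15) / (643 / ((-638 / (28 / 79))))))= 0.02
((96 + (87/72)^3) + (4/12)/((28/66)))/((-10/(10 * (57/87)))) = -181193177/2806272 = -64.57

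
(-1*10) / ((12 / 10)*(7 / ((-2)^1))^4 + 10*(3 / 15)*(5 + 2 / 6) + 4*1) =-1200 / 23369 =-0.05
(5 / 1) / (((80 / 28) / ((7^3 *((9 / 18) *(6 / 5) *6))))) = 21609 / 10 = 2160.90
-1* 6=-6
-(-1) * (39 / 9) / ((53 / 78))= 338 / 53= 6.38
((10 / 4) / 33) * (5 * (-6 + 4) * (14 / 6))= -175 / 99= -1.77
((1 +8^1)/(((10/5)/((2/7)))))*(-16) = -144/7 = -20.57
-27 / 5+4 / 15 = -77 / 15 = -5.13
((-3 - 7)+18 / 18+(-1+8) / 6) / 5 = -47 / 30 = -1.57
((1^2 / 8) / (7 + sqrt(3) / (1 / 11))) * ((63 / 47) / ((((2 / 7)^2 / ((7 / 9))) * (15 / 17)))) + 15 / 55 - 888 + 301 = -45722246269 / 77922240 + 448987 * sqrt(3) / 7083840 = -586.66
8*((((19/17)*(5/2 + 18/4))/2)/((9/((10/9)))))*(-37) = -196840/1377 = -142.95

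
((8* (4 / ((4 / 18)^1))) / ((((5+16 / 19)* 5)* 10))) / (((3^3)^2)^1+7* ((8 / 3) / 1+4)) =1368 / 2152475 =0.00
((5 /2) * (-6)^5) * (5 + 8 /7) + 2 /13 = -10866946 /91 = -119416.99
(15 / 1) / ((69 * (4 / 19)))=95 / 92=1.03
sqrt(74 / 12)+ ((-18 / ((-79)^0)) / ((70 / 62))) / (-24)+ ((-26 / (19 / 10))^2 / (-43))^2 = sqrt(222) / 6+ 662176008197 / 33734894060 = 22.11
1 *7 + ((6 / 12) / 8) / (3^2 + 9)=2017 / 288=7.00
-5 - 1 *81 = -86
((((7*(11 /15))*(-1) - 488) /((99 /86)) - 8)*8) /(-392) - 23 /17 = 9342779 /1237005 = 7.55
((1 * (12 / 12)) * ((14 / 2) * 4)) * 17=476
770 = 770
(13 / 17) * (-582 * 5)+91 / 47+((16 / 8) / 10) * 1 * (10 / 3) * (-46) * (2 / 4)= -5366143 / 2397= -2238.69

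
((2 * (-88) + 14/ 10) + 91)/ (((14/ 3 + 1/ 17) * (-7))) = 21318/ 8435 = 2.53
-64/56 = -1.14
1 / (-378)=-1 / 378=-0.00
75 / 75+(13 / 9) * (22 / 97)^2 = 90973 / 84681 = 1.07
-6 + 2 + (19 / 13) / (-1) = -5.46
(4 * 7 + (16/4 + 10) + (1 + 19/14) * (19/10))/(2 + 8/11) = 23859/1400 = 17.04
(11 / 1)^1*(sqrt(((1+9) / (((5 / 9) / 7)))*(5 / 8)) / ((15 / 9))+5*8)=99*sqrt(35) / 10+440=498.57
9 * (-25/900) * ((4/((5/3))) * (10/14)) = -3/7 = -0.43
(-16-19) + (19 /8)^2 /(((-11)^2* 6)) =-1625879 /46464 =-34.99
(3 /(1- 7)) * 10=-5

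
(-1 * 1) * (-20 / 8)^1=5 / 2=2.50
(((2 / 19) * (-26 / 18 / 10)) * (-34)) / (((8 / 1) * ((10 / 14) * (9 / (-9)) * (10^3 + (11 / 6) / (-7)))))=-10829 / 119668650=-0.00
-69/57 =-23/19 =-1.21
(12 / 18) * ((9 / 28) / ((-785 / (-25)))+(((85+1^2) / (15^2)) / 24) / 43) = 15737 / 2225475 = 0.01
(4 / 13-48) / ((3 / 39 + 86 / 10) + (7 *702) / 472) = -731600 / 292809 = -2.50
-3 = -3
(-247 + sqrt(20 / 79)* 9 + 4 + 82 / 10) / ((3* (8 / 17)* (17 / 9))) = -1761 / 20 + 27* sqrt(395) / 316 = -86.35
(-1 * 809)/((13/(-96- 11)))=86563/13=6658.69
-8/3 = -2.67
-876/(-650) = 438/325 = 1.35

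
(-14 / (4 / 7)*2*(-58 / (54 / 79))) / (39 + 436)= 112259 / 12825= 8.75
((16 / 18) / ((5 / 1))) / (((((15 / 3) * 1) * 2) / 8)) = 32 / 225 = 0.14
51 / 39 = 17 / 13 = 1.31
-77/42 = -11/6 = -1.83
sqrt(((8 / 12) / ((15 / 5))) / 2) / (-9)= -1 / 27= -0.04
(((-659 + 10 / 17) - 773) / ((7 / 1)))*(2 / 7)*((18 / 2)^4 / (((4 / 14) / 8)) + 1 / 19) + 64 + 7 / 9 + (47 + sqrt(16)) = -1528843807702 / 142443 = -10733021.68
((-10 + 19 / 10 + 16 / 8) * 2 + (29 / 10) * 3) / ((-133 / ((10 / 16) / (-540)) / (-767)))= 767 / 32832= 0.02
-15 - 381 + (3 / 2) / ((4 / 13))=-3129 / 8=-391.12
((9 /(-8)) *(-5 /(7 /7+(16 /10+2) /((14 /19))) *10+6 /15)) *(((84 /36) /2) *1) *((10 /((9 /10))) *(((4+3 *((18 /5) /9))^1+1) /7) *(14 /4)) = 904673 /2472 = 365.97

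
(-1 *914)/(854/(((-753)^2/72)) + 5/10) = -115165828/76665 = -1502.20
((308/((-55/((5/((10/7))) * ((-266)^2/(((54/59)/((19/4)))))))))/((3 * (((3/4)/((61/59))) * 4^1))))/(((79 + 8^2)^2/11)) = -444.76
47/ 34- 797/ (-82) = 7738/ 697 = 11.10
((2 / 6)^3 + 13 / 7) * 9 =358 / 21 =17.05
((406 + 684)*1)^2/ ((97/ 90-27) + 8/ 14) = -748503000/ 15971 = -46866.38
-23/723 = -0.03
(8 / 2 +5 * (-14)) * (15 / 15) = -66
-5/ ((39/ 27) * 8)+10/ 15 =73/ 312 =0.23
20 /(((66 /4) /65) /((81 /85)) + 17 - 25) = -14040 /5429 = -2.59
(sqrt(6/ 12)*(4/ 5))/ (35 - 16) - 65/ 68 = -65/ 68+2*sqrt(2)/ 95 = -0.93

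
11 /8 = 1.38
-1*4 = -4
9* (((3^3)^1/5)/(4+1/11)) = 297/25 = 11.88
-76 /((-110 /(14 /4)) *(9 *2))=133 /990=0.13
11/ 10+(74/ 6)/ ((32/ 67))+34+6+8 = 35963/ 480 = 74.92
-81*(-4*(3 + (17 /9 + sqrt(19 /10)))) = 162*sqrt(190) /5 + 1584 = 2030.60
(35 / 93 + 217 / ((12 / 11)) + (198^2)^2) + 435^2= 1537143040.29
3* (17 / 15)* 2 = 6.80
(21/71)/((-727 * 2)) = -21/103234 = -0.00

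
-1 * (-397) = 397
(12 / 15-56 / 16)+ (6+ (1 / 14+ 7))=10.37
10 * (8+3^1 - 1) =100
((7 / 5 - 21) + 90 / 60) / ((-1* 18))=181 / 180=1.01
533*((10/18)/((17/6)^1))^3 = 533000/132651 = 4.02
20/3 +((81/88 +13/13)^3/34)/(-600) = 30891788397/4634009600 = 6.67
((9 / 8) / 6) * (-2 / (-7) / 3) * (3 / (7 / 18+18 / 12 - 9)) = -27 / 3584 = -0.01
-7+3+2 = -2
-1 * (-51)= 51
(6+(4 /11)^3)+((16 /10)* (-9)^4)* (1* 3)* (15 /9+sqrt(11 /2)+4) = 78732* sqrt(22) /5+1187686226 /6655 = 252322.41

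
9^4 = 6561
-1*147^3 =-3176523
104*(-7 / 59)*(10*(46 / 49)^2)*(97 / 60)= -10673104 / 60711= -175.80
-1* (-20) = 20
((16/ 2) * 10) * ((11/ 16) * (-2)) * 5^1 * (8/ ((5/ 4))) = -3520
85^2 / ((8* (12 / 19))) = 137275 / 96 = 1429.95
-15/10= -3/2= -1.50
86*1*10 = 860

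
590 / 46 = 295 / 23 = 12.83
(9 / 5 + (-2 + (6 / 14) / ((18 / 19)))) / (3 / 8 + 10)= 212 / 8715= 0.02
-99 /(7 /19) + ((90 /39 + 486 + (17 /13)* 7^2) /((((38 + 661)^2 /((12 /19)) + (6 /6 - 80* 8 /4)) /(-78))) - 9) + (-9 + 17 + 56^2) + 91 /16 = 331715800243 /115503248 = 2871.92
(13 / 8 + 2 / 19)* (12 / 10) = 789 / 380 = 2.08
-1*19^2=-361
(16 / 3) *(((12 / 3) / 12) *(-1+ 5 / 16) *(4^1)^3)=-704 / 9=-78.22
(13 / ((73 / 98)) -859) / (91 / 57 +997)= -3501681 / 4155160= -0.84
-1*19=-19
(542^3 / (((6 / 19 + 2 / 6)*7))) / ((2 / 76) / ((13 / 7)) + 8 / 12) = 13449957713712 / 261331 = 51467134.45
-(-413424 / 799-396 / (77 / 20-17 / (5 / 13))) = 109101696 / 214931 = 507.61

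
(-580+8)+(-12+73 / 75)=-43727 / 75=-583.03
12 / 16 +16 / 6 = 41 / 12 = 3.42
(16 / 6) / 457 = 8 / 1371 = 0.01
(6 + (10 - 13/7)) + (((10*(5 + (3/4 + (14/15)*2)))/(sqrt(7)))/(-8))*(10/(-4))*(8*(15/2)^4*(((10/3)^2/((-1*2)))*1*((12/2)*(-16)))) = 99/7 + 321328125*sqrt(7)/7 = 121450629.57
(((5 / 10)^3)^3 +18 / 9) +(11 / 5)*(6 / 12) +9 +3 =38661 / 2560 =15.10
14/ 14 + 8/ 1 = 9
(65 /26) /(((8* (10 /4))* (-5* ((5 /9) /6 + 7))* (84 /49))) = -0.00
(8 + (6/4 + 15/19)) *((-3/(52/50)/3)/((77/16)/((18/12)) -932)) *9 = 527850/5505877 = 0.10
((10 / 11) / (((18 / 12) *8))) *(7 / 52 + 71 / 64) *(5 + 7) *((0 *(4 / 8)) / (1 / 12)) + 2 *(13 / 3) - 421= -1237 / 3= -412.33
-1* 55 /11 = -5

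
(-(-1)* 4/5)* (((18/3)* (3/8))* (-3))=-27/5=-5.40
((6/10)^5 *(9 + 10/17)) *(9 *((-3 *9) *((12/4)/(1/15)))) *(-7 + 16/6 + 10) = -28874961/625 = -46199.94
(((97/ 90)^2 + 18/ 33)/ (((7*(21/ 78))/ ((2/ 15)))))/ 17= 116311/ 16372125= 0.01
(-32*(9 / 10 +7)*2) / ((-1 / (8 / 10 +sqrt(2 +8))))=10112 / 25 +2528*sqrt(10) / 5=2003.33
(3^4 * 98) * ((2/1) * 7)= 111132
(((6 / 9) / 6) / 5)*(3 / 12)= 1 / 180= 0.01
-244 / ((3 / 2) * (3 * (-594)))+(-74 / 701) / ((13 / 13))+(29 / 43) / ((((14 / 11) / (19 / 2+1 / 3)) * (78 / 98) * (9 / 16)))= 12175855682 / 1047439107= 11.62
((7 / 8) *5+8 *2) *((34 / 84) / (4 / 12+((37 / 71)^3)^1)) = 991771381 / 57105440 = 17.37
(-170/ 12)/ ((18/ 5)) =-425/ 108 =-3.94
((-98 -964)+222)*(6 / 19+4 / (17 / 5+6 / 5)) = -435120 / 437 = -995.70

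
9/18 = 1/2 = 0.50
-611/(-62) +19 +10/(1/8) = 6749/62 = 108.85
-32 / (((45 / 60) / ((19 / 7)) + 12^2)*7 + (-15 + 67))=-2432 / 80707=-0.03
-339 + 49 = -290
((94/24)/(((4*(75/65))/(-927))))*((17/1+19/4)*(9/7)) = -49276539/2240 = -21998.45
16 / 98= 8 / 49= 0.16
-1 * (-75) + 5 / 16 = 1205 / 16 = 75.31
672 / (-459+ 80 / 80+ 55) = -672 / 403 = -1.67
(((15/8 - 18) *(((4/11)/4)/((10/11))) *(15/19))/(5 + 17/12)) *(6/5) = -3483/14630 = -0.24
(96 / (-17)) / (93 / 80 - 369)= 2560 / 166753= 0.02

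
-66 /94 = -0.70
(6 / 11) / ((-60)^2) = 1 / 6600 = 0.00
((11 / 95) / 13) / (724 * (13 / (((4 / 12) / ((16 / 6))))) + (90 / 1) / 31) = 31 / 262074410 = 0.00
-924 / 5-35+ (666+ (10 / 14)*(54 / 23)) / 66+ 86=-1095219 / 8855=-123.68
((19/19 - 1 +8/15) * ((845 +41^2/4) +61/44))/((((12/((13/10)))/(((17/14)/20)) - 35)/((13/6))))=160118036/12803175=12.51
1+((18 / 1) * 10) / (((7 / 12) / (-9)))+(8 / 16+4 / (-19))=-738377 / 266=-2775.85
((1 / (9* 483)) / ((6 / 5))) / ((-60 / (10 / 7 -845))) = 5905 / 2190888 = 0.00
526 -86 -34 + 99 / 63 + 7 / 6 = 408.74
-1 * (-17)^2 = -289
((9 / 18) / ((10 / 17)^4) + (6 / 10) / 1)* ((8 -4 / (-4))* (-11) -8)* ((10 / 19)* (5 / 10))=-10220747 / 76000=-134.48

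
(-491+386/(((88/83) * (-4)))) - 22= -106307/176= -604.02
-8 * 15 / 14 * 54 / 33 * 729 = -787320 / 77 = -10224.94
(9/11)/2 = 9/22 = 0.41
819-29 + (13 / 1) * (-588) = -6854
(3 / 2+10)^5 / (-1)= -6436343 / 32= -201135.72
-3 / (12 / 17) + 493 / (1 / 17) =33507 / 4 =8376.75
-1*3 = -3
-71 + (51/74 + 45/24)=-20257/296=-68.44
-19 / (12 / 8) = -38 / 3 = -12.67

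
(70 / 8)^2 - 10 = 1065 / 16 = 66.56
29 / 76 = 0.38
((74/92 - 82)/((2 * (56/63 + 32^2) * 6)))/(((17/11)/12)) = -369765/7213168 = -0.05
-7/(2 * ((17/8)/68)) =-112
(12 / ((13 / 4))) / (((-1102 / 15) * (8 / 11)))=-495 / 7163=-0.07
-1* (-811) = 811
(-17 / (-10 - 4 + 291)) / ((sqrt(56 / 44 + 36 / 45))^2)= -935 / 31578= -0.03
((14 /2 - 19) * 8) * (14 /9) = -448 /3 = -149.33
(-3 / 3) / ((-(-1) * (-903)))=1 / 903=0.00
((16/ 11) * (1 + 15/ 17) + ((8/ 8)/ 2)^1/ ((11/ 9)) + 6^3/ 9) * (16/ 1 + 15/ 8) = 131989/ 272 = 485.25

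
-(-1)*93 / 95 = 93 / 95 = 0.98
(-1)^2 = 1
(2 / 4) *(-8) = -4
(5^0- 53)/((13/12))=-48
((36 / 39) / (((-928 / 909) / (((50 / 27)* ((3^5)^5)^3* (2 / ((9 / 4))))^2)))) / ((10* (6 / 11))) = -62651609034297525822182985719224961391734737773659842083321120909959199000 / 377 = -166184639348269299263084800000000000000000000000000000000000000000000000.00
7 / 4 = 1.75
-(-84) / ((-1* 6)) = -14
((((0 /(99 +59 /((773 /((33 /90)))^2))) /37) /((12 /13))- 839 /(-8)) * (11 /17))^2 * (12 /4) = 255523323 /18496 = 13815.06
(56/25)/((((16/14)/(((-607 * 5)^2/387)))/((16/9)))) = 82935.41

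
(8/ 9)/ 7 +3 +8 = 701/ 63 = 11.13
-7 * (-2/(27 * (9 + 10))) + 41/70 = 22013/35910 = 0.61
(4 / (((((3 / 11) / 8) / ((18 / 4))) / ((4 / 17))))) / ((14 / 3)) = 3168 / 119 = 26.62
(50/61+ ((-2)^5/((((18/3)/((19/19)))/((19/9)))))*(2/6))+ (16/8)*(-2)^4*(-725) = -114645694/4941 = -23202.93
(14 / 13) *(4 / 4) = 14 / 13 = 1.08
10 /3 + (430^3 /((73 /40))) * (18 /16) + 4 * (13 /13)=49011171.72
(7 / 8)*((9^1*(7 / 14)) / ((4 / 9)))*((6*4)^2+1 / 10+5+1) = 3300507 / 640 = 5157.04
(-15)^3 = -3375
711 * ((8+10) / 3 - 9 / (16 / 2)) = 27729 / 8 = 3466.12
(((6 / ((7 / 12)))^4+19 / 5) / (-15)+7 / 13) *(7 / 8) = -873066581 / 1337700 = -652.66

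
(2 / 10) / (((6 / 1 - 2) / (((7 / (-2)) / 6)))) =-0.03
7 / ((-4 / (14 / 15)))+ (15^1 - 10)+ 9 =371 / 30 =12.37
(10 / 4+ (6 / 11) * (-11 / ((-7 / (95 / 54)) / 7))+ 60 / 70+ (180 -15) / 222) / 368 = 34163 / 857808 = 0.04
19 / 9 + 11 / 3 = 52 / 9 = 5.78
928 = 928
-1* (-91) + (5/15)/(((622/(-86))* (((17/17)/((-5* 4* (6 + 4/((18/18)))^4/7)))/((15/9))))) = 44782963/19593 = 2285.66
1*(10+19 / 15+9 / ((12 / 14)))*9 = 1959 / 10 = 195.90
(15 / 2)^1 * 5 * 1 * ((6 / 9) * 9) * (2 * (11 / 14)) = 2475 / 7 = 353.57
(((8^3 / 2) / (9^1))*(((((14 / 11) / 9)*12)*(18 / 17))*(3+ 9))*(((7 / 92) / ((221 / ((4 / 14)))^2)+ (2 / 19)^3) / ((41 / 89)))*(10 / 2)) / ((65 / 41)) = 91739782561792 / 18730878427547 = 4.90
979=979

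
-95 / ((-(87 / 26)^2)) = 8.48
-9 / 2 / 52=-9 / 104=-0.09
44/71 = 0.62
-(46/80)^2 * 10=-529/160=-3.31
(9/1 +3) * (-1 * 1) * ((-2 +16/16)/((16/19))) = 57/4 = 14.25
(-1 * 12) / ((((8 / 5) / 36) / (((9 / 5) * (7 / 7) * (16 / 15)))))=-2592 / 5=-518.40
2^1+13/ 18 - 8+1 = -77/ 18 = -4.28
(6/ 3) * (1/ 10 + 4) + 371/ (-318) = 211/ 30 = 7.03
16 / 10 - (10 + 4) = -62 / 5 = -12.40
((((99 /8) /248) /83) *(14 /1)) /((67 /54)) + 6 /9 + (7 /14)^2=7641337 /8274768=0.92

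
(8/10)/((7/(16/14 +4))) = 144/245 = 0.59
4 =4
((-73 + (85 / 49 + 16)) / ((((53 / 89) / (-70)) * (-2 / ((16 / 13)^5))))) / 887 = -1263596994560 / 122183986561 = -10.34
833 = 833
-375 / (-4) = 375 / 4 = 93.75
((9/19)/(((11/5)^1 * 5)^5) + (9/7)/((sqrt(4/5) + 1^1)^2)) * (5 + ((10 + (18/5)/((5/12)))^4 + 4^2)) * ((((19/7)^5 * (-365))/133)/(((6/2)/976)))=-5689825690.55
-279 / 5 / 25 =-279 / 125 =-2.23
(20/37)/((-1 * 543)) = -20/20091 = -0.00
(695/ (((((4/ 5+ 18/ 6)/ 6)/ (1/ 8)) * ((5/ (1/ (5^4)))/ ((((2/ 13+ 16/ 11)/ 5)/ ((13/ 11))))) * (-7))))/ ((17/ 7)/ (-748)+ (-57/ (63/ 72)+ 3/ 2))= 211002/ 7868154125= 0.00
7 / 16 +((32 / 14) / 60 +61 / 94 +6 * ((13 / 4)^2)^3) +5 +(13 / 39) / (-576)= 643705211701 / 90961920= 7076.64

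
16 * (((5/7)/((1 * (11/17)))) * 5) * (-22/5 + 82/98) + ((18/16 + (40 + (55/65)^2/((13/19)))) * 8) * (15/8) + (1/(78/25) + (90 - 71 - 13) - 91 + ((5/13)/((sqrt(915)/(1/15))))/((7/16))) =16 * sqrt(915)/249795 + 46396221545/198942744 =233.22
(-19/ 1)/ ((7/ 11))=-209/ 7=-29.86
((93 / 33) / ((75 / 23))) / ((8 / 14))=4991 / 3300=1.51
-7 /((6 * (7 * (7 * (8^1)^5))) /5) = -5 /1376256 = -0.00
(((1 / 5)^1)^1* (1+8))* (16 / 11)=144 / 55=2.62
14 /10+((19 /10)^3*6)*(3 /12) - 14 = -4623 /2000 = -2.31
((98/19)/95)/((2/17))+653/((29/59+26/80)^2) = 6567785787057/6702558845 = 979.89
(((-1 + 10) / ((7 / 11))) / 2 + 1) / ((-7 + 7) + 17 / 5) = 565 / 238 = 2.37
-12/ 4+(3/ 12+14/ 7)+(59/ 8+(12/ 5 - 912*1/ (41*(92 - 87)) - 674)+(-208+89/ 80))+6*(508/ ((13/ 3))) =-7373593/ 42640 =-172.93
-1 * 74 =-74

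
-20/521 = -0.04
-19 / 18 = -1.06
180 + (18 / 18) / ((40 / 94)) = 3647 / 20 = 182.35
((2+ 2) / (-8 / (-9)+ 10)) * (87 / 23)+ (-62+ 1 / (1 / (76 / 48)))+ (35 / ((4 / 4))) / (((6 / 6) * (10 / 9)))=-372277 / 13524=-27.53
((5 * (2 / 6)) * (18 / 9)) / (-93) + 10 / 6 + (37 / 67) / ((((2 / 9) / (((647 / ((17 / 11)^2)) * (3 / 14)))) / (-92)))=-501803640166 / 37815939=-13269.63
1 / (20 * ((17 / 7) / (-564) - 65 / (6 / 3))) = -987 / 641635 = -0.00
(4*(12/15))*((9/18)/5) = 8/25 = 0.32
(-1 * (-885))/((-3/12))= -3540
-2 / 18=-1 / 9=-0.11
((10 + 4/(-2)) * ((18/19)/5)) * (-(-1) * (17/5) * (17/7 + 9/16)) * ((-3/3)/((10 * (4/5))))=-10251/5320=-1.93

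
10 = 10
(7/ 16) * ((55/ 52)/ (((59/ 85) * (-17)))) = -1925/ 49088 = -0.04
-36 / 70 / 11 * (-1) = 18 / 385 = 0.05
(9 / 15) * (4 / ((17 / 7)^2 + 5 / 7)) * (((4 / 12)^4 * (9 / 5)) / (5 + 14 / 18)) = 49 / 35100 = 0.00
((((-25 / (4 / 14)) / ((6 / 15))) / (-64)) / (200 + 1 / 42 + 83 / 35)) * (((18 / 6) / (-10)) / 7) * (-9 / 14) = 10125 / 21761536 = 0.00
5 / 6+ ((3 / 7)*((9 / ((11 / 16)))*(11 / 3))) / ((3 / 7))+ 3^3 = 455 / 6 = 75.83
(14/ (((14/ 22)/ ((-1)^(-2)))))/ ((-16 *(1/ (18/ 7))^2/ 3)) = -2673/ 98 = -27.28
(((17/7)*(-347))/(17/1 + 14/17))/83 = -100283/176043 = -0.57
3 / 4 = 0.75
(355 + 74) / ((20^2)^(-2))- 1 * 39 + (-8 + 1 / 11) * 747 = 68634052.91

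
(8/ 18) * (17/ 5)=68/ 45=1.51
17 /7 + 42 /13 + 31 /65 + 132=62852 /455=138.14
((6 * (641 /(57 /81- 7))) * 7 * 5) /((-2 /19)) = 203102.74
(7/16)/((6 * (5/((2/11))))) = 7/2640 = 0.00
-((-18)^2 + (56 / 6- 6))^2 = -964324 / 9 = -107147.11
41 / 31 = 1.32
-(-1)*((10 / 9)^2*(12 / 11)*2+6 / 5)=3.89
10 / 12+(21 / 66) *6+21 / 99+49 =1143 / 22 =51.95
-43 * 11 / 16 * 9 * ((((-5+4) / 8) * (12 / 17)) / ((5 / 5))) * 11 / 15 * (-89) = -4167603 / 2720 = -1532.21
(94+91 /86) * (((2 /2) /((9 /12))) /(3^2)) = 5450 /387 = 14.08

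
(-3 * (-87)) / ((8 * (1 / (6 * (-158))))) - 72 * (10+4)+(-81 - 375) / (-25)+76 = -1592113 / 50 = -31842.26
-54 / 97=-0.56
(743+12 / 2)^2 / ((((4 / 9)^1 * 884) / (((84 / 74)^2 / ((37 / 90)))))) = 100197583605 / 22388626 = 4475.38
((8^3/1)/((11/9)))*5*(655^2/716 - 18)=2396949120/1969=1217343.38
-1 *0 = 0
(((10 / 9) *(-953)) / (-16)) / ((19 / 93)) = 147715 / 456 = 323.94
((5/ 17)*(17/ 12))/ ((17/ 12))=5/ 17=0.29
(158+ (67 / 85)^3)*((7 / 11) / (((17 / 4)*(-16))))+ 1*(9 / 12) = -168401733 / 229682750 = -0.73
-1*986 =-986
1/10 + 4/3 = 43/30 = 1.43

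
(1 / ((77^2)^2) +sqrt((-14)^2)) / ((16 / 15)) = 7382138625 / 562448656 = 13.13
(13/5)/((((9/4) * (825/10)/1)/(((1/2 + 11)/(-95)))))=-1196/705375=-0.00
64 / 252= 16 / 63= 0.25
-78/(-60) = 13/10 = 1.30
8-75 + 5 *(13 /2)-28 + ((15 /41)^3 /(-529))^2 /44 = -62.50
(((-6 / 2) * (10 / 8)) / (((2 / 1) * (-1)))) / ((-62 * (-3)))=5 / 496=0.01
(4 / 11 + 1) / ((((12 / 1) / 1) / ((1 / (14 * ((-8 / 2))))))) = -5 / 2464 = -0.00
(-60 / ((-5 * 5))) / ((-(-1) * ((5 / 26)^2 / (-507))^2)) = 1409582685888 / 3125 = 451066459.48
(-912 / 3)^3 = -28094464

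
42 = 42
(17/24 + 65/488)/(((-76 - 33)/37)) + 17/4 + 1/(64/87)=6796301/1276608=5.32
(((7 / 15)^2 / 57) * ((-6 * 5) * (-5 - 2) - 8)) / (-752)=-4949 / 4822200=-0.00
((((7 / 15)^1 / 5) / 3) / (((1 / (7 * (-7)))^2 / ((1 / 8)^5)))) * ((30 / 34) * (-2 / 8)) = -16807 / 33423360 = -0.00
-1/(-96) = 1/96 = 0.01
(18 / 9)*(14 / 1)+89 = 117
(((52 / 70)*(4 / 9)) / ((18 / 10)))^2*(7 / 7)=10816 / 321489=0.03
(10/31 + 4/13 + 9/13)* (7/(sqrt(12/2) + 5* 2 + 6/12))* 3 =12054/4309 - 1148* sqrt(6)/4309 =2.14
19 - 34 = -15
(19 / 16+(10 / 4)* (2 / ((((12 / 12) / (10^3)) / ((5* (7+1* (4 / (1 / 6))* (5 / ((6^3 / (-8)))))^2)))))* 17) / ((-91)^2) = 3597201539 / 10732176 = 335.18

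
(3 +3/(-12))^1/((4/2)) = 11/8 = 1.38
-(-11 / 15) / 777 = 11 / 11655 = 0.00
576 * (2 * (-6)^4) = 1492992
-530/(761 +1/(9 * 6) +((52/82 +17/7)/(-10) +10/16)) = -0.70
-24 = -24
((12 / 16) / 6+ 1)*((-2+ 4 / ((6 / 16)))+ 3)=105 / 8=13.12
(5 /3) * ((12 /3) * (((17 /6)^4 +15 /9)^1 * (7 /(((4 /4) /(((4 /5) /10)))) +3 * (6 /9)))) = 1370896 /1215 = 1128.31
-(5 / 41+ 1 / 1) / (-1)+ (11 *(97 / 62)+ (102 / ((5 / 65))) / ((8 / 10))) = 2129982 / 1271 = 1675.83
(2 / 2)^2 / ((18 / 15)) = 5 / 6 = 0.83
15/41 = 0.37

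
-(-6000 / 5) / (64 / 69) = 1293.75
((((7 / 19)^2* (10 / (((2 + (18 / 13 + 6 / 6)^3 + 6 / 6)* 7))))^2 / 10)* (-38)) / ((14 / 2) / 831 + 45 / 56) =-55031993987880 / 85766238658172873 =-0.00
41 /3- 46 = -97 /3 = -32.33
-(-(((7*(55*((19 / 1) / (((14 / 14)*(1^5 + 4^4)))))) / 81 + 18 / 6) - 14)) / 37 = -0.29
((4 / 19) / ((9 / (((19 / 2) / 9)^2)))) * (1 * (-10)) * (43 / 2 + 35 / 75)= -12521 / 2187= -5.73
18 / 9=2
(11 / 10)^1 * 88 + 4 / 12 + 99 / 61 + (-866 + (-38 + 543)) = -239953 / 915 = -262.24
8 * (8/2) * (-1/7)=-32/7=-4.57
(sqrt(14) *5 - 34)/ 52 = -17/ 26 + 5 *sqrt(14)/ 52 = -0.29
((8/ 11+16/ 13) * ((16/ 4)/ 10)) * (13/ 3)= 112/ 33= 3.39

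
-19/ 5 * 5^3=-475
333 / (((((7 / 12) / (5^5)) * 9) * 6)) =231250 / 7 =33035.71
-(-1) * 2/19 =2/19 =0.11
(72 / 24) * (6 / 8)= 9 / 4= 2.25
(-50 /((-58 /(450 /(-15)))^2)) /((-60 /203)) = 2625 /58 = 45.26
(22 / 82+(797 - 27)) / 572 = 2871 / 2132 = 1.35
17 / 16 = 1.06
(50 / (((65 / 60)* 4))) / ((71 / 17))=2550 / 923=2.76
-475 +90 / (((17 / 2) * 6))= -8045 / 17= -473.24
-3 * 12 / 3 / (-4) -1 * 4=-1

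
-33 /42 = -11 /14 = -0.79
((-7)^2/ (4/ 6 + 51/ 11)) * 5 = 231/ 5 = 46.20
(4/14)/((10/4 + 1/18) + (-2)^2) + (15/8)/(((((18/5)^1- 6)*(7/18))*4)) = -12123/26432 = -0.46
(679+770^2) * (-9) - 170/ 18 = -48079984/ 9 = -5342220.44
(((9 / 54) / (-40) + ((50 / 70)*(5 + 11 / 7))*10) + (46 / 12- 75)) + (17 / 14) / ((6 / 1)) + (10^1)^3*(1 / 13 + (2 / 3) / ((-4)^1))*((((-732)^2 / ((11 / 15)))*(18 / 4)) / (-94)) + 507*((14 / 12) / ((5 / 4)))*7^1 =49674642514087 / 15807792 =3142414.99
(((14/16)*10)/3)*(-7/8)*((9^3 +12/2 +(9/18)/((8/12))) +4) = -724955/384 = -1887.90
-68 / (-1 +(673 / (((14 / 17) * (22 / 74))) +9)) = -10472 / 424549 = -0.02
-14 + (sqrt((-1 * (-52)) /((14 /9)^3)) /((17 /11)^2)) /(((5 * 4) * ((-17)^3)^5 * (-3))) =-14 + 1089 * sqrt(182) /1621390913297220057786920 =-14.00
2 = 2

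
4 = 4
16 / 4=4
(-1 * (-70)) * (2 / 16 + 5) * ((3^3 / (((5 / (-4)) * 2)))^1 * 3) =-23247 / 2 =-11623.50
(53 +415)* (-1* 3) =-1404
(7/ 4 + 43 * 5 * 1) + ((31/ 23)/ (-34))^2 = 33137197/ 152881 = 216.75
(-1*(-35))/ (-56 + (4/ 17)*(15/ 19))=-11305/ 18028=-0.63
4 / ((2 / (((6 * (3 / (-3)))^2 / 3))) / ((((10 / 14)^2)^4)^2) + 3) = 3662109375000 / 35979512600851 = 0.10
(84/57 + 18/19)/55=46/1045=0.04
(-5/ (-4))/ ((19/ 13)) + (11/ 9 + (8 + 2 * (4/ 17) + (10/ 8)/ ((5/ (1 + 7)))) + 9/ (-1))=41257/ 11628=3.55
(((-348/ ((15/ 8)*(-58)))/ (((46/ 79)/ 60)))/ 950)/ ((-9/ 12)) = -5056/ 10925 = -0.46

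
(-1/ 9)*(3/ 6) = -1/ 18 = -0.06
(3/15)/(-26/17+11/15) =-51/203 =-0.25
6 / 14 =3 / 7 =0.43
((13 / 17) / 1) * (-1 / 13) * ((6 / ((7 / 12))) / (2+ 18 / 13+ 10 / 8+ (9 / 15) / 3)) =-6240 / 49861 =-0.13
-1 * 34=-34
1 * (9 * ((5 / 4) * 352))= 3960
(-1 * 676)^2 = 456976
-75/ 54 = -25/ 18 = -1.39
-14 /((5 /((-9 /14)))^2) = -81 /350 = -0.23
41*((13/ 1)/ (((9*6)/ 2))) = 533/ 27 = 19.74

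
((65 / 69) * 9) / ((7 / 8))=1560 / 161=9.69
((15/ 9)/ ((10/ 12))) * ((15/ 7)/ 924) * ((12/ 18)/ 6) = 5/ 9702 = 0.00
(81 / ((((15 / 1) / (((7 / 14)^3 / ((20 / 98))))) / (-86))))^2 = 3236358321 / 40000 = 80908.96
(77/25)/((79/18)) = 1386/1975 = 0.70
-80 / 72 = -10 / 9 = -1.11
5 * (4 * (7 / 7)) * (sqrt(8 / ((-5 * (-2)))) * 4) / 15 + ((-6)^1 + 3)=-3 + 32 * sqrt(5) / 15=1.77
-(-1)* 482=482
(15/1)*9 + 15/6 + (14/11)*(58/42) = 139.26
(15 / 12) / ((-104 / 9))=-45 / 416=-0.11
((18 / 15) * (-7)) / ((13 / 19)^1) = -798 / 65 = -12.28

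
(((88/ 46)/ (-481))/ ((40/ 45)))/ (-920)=99/ 20355920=0.00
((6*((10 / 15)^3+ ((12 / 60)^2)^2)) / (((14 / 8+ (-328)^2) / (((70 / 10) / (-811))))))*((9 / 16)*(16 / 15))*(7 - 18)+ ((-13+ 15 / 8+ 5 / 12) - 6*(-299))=46678752512982431 / 26175612975000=1783.29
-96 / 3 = -32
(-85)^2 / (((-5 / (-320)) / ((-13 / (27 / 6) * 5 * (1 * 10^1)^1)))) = -601120000 / 9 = -66791111.11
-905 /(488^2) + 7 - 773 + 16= -178608905 /238144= -750.00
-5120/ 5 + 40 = -984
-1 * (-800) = 800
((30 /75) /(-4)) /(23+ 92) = -1 /1150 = -0.00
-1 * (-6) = 6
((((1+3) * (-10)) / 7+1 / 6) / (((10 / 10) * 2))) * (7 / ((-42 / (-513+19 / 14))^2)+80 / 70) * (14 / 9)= -11968048961 / 2667168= -4487.17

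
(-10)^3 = -1000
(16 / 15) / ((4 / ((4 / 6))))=8 / 45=0.18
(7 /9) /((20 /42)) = 49 /30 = 1.63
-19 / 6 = -3.17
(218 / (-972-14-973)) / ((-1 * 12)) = 109 / 11754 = 0.01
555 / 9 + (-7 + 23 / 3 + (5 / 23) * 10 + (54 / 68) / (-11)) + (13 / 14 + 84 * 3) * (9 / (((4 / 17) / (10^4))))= 17476254187177 / 180642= 96745243.01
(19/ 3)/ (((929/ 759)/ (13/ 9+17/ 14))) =1610345/ 117054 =13.76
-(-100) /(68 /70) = 1750 /17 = 102.94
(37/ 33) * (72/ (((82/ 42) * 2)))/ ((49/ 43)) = 57276/ 3157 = 18.14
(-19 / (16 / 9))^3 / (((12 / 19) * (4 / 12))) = -95004009 / 16384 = -5798.58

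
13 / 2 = 6.50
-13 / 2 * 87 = -1131 / 2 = -565.50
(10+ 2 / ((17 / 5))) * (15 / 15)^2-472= -7844 / 17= -461.41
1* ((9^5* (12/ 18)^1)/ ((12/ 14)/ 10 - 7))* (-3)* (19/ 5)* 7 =54974619/ 121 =454335.69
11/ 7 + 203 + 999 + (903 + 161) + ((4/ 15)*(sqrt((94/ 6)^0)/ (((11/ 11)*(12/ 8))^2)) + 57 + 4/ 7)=2325.26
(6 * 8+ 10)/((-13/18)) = -1044/13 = -80.31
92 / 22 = 46 / 11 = 4.18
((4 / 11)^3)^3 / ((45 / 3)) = 0.00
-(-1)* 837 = 837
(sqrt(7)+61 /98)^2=61*sqrt(7) /49+70949 /9604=10.68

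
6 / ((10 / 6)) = 18 / 5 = 3.60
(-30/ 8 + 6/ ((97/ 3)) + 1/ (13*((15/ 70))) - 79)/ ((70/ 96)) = -4975732/ 44135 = -112.74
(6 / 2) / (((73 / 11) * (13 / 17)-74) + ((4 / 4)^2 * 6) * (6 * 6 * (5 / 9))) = 561 / 9551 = 0.06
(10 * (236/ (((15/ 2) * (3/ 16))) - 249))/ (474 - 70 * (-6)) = -3653/ 4023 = -0.91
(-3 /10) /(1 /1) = -3 /10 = -0.30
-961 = -961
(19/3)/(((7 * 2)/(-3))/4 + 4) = 2.24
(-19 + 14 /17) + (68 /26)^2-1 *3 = -41188 /2873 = -14.34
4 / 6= 2 / 3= 0.67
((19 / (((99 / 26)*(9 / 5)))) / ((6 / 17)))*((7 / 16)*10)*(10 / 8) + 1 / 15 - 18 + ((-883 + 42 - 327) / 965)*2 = 373092205 / 16508448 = 22.60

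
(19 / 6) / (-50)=-0.06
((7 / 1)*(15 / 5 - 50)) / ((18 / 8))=-1316 / 9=-146.22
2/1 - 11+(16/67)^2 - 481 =-2199354/4489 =-489.94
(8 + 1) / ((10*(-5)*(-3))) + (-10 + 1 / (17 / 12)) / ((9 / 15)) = -39347 / 2550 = -15.43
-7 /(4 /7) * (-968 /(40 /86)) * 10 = 254947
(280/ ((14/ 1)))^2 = 400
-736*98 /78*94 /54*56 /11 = -94920448 /11583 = -8194.81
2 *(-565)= -1130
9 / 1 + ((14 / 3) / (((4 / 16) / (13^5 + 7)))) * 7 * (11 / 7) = 228720827 / 3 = 76240275.67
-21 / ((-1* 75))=0.28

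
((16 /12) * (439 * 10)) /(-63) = -17560 /189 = -92.91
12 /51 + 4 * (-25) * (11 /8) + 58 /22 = -50351 /374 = -134.63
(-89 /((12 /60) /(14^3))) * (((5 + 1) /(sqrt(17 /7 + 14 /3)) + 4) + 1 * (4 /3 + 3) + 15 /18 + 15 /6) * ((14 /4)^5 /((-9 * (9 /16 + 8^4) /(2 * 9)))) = 24627229872 * sqrt(3129) /1953241 + 143658840920 /39327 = 4358213.13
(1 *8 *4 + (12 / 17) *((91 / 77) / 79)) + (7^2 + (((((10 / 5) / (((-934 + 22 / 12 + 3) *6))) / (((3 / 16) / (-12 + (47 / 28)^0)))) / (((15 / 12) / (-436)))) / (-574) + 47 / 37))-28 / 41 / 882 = 3238707899318282 / 39355886926125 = 82.29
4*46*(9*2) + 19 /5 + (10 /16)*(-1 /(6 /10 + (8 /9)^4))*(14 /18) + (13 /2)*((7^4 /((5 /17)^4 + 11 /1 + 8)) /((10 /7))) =992140337578527 /255038905648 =3890.15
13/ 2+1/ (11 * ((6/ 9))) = 6.64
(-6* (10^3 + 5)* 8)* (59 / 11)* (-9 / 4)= 6403860 / 11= 582169.09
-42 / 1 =-42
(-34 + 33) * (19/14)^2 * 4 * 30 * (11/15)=-7942/49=-162.08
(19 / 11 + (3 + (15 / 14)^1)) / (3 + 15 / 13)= 11609 / 8316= 1.40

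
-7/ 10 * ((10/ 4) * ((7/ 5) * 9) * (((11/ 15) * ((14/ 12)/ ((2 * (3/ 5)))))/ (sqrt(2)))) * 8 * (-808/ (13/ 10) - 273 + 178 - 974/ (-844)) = 14807512027 * sqrt(2)/ 329160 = 63619.47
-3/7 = -0.43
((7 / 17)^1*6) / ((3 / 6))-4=16 / 17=0.94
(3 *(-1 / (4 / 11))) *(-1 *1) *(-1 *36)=-297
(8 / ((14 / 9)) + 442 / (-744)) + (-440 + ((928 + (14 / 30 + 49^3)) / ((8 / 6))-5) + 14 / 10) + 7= 230456731 / 2604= 88501.05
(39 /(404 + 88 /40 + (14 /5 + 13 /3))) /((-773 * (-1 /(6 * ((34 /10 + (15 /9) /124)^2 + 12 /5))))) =1895900799 /184227544000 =0.01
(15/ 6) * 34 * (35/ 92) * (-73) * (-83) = 18025525/ 92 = 195929.62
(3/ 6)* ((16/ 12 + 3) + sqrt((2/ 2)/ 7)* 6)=3* sqrt(7)/ 7 + 13/ 6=3.30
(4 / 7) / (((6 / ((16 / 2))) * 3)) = 16 / 63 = 0.25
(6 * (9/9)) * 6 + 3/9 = 109/3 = 36.33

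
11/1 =11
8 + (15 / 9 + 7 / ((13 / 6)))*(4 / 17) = 6068 / 663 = 9.15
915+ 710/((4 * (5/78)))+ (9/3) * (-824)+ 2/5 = 6062/5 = 1212.40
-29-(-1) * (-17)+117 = 71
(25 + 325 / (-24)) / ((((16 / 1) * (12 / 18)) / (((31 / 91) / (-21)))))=-8525 / 489216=-0.02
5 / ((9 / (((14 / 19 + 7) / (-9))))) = -245 / 513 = -0.48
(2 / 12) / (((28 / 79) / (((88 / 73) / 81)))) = 0.01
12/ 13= 0.92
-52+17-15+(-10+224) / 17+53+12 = 469 / 17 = 27.59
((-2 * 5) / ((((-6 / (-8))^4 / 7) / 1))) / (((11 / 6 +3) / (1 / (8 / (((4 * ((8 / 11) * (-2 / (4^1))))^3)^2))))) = -75161927680 / 1387132263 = -54.19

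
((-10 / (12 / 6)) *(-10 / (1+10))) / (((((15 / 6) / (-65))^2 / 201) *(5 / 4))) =5435040 / 11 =494094.55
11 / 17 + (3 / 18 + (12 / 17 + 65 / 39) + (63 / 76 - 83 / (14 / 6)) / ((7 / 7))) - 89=-3270931 / 27132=-120.56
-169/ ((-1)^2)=-169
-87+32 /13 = -1099 /13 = -84.54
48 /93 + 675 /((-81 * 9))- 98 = -82369 /837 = -98.41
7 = 7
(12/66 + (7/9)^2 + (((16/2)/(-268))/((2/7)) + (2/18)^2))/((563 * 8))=41467/268875288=0.00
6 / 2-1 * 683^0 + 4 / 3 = 10 / 3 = 3.33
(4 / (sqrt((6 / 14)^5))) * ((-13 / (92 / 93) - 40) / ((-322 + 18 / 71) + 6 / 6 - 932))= 17008831 * sqrt(21) / 55234845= 1.41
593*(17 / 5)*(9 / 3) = 30243 / 5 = 6048.60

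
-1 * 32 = -32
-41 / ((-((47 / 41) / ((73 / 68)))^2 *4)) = 367280009 / 40857664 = 8.99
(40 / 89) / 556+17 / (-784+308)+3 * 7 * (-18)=-130946755 / 346388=-378.03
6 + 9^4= 6567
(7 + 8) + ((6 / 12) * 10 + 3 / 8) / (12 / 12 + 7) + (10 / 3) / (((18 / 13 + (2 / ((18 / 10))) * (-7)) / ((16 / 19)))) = 3463819 / 227392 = 15.23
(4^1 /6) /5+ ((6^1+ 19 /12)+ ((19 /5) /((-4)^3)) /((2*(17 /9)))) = 251359 /32640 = 7.70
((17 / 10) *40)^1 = 68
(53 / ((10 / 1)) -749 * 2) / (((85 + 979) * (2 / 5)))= -14927 / 4256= -3.51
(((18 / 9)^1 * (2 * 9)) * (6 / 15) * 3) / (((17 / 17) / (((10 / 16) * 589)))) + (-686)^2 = 486499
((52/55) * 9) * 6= 2808/55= 51.05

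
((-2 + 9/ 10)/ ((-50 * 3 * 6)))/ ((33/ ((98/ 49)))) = 1/ 13500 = 0.00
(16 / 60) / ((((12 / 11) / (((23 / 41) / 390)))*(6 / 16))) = 1012 / 1079325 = 0.00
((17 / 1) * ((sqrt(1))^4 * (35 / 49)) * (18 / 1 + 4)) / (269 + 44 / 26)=1430 / 1449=0.99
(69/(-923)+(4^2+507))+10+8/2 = 495582/923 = 536.93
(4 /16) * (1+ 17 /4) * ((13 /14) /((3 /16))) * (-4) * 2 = -52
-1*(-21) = 21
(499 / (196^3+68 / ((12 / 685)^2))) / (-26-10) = -499 / 279040121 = -0.00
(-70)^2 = 4900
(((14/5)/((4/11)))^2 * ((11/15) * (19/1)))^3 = 563779697.42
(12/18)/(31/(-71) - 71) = -0.01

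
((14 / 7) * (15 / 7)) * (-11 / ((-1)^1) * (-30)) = -9900 / 7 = -1414.29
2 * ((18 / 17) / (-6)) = -6 / 17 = -0.35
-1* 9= -9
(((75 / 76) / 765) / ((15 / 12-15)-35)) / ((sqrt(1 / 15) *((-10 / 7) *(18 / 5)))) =7 *sqrt(15) / 1360476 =0.00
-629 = -629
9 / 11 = 0.82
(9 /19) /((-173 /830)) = -7470 /3287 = -2.27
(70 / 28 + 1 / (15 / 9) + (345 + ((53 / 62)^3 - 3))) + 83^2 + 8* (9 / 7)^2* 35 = 64209224763 / 8341480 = 7697.58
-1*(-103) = 103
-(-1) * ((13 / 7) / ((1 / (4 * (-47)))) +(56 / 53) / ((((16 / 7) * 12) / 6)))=-517785 / 1484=-348.91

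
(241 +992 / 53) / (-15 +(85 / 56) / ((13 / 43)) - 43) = -10020920 / 2044157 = -4.90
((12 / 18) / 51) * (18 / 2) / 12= 1 / 102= 0.01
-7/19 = -0.37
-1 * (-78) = 78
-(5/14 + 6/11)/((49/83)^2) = -957571/369754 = -2.59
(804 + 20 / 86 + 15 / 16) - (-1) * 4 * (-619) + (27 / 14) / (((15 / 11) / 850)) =-2257197 / 4816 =-468.69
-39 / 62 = -0.63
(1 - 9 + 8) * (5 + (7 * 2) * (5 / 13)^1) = 0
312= 312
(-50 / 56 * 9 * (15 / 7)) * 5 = -16875 / 196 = -86.10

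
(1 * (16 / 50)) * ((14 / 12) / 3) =0.12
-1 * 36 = -36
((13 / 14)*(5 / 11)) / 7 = 65 / 1078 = 0.06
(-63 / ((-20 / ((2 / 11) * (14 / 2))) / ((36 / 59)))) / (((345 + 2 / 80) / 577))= 4.09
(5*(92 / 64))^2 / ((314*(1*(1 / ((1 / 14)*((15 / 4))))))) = 198375 / 4501504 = 0.04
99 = 99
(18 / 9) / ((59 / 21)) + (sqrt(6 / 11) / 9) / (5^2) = sqrt(66) / 2475 + 42 / 59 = 0.72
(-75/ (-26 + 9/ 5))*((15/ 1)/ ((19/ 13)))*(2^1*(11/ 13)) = 53.83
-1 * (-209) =209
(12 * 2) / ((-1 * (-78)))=4 / 13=0.31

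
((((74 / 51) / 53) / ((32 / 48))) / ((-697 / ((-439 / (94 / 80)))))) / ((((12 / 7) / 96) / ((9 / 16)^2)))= 46048905 / 118063436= 0.39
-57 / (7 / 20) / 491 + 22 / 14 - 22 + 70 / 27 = -1685941 / 92799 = -18.17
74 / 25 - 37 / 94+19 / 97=629657 / 227950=2.76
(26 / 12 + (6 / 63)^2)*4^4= 556.99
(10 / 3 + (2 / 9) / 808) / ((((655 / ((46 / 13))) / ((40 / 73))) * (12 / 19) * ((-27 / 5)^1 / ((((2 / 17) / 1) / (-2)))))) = 1557905 / 9153483651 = 0.00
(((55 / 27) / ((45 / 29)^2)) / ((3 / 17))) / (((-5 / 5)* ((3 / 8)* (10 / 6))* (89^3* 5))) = -1258136 / 578162701125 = -0.00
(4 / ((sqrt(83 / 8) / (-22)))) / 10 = -88 * sqrt(166) / 415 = -2.73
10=10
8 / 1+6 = 14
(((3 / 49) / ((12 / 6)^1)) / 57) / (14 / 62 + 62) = 31 / 3591798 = 0.00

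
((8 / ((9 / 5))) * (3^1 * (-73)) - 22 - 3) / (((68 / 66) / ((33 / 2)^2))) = -35877105 / 136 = -263802.24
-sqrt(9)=-3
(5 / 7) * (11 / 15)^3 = 1331 / 4725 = 0.28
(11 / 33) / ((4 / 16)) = 4 / 3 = 1.33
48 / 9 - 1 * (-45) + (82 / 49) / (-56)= 207049 / 4116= 50.30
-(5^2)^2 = -625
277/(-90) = -277/90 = -3.08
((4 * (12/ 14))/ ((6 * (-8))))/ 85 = -1/ 1190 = -0.00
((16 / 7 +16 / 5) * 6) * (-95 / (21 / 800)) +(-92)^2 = -5422064 / 49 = -110654.37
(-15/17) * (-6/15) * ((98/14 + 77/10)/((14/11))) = 693/170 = 4.08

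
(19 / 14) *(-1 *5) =-95 / 14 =-6.79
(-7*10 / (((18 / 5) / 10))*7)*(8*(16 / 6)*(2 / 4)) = -392000 / 27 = -14518.52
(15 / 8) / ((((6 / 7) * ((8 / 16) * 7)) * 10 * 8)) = 1 / 128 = 0.01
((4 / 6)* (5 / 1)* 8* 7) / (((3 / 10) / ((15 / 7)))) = 4000 / 3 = 1333.33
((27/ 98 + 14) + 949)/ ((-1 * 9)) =-10489/ 98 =-107.03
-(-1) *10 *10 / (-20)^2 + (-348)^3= -168576767 / 4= -42144191.75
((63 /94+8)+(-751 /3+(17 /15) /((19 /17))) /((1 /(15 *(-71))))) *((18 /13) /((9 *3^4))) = 474243229 /940329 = 504.34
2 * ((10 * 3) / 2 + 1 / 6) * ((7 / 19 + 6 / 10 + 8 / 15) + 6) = 194558 / 855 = 227.55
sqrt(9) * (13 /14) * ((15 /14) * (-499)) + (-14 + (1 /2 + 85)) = -277901 /196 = -1417.86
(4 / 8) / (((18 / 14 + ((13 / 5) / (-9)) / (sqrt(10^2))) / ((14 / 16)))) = 11025 / 31672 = 0.35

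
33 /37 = 0.89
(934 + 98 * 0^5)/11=934/11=84.91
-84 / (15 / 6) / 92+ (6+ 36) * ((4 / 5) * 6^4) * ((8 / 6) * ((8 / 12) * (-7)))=-31159338 / 115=-270950.77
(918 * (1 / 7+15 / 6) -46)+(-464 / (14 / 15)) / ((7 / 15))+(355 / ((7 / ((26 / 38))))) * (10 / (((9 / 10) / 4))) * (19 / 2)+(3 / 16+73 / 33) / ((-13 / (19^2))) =16042212895 / 1009008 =15898.99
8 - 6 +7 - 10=-1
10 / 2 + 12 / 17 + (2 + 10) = 301 / 17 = 17.71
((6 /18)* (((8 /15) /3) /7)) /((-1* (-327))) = 8 /309015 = 0.00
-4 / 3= -1.33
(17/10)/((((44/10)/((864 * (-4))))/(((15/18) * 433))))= -5299920/11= -481810.91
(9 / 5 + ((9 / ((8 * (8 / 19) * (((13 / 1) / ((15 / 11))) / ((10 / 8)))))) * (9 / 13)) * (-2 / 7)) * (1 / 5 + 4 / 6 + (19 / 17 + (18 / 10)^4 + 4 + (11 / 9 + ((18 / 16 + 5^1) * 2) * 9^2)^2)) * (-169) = -21766578563115707003 / 75398400000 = -288687539.30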